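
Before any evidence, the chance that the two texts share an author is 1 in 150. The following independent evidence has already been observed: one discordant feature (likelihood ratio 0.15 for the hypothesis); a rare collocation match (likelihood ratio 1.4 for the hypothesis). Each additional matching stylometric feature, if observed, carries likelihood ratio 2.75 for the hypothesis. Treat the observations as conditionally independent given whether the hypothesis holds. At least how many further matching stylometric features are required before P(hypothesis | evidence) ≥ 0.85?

9

Prior odds = (1/150)/(149/150) = 1/149.
Combined Bayes factor of the evidence already in hand = 0.15 × 1.4 = 0.21.
Odds after that evidence = (1/149) × 0.21 = 21/14900.
Target odds = 0.85/0.15 = 17/3.
Need 2.75ⁿ ≥ 17/3 ÷ (21/14900) = 253300/63.
2.75⁸ = 214358881/65536 falls short of 253300/63 but 2.75⁹ ≈8994.86 reaches it, so n = 9.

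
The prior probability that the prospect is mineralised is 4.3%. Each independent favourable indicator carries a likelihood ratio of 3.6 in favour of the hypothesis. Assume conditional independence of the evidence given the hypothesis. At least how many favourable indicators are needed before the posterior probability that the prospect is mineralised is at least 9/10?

Prior odds = 0.043/0.957 = 43/957.
Likelihood ratio per favourable indicator = 3.6.
Target posterior odds = 0.9/0.1 = 9.
Require 3.6ⁿ ≥ 9 ÷ (43/957) = 8613/43.
3.6⁴ = 167.9616 falls short of 8613/43 but 3.6⁵ = 604.66176 reaches it, so n = 5.

5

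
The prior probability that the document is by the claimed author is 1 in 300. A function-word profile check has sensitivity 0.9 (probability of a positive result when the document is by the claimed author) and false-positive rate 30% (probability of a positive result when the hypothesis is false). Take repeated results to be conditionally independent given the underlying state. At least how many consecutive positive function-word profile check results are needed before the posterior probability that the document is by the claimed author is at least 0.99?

Prior odds = (1/300)/(299/300) = 1/299.
Likelihood ratio of a positive result = 0.9/0.3 = 3.
Target posterior odds = 0.99/0.01 = 99.
Require 3ⁿ ≥ 99 ÷ (1/299) = 29601.
3⁹ = 19683 falls short of 29601 but 3¹⁰ = 59049 reaches it, so n = 10.

10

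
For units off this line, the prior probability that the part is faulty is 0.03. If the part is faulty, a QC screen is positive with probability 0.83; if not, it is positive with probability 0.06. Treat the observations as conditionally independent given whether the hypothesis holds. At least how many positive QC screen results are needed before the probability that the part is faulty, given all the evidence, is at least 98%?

Prior odds = 0.03/0.97 = 3/97.
Likelihood ratio of a positive = 0.83/0.06 = 83/6.
Target posterior odds = 0.98/0.02 = 49.
Require (83/6)ⁿ ≥ 49 ÷ (3/97) = 4753/3.
(83/6)² = 6889/36 falls short of 4753/3 but (83/6)³ = 571787/216 reaches it, so n = 3.

3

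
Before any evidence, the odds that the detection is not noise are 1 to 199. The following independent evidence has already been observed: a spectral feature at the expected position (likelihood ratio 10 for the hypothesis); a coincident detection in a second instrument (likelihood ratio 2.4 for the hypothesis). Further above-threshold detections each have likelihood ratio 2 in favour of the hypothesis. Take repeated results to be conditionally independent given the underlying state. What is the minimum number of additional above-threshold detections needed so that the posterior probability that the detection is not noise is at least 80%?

Prior odds = 1/199.
Combined Bayes factor of the evidence already in hand = 10 × 2.4 = 24.
Odds after that evidence = (1/199) × 24 = 24/199.
Target odds = 0.8/0.2 = 4.
Need 2ⁿ ≥ 4 ÷ (24/199) = 199/6.
2⁵ = 32 falls short of 199/6 but 2⁶ = 64 reaches it, so n = 6.

6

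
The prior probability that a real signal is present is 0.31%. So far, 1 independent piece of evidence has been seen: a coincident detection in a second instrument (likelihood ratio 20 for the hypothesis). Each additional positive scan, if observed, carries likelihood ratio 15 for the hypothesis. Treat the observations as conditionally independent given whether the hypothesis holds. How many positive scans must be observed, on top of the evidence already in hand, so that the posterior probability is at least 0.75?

2

Prior odds = 0.0031/0.9969 = 31/9969.
Bayes factor of the evidence already in hand = 20.
Odds after that evidence = (31/9969) × 20 = 620/9969.
Target odds = 0.75/0.25 = 3.
Need 15ⁿ ≥ 3 ÷ (620/9969) = 29907/620.
15¹ = 15 falls short of 29907/620 but 15² = 225 reaches it, so n = 2.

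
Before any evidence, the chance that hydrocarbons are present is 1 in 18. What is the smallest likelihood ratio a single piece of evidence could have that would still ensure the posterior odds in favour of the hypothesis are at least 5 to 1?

Prior odds = (1/18)/(17/18) = 1/17.
Target odds = 5.
Required Bayes factor = 5 ÷ (1/17) = 85.

85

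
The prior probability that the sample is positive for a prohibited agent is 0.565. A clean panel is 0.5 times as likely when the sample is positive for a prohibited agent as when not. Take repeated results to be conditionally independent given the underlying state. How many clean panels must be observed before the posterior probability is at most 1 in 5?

3

Prior odds: 0.565 ÷ 0.435 = 113/87.
Likelihood ratio per clean panel = 0.5.
Target posterior odds = 0.2/0.8 = 0.25.
Need (113/87) × 0.5ⁿ ≤ 0.25, i.e. 0.5ⁿ ≤ 87/452.
0.5² = 0.25 is still above 87/452 but 0.5³ = 0.125 is at or below it, so n = 3.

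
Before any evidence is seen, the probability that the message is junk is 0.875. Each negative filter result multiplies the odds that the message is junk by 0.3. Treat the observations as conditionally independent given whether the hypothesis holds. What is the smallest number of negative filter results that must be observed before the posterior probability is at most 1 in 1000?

Prior odds: 0.875 ÷ 0.125 = 7.
Likelihood ratio per negative filter result = 0.3.
Target odds: 0.001 ÷ 0.999 = 1/999.
Require 0.3ⁿ ≤ 1/999 ÷ 7 = 1/6993.
0.3⁷ = 2187/10000000 is still above 1/6993 but 0.3⁸ = 6561/100000000 is at or below it, so n = 8.

8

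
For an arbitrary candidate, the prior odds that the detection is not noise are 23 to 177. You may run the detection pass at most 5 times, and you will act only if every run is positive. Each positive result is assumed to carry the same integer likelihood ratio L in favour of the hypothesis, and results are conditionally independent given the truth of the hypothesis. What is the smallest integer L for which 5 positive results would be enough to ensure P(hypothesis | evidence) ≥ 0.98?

4

Prior odds = 23/177.
Target odds = 0.98/0.02 = 49.
Need L⁵ ≥ 49 ÷ (23/177) = 8673/23.
3⁵ = 243 < 8673/23 ≤ 1024 = 4⁵, so L = 4.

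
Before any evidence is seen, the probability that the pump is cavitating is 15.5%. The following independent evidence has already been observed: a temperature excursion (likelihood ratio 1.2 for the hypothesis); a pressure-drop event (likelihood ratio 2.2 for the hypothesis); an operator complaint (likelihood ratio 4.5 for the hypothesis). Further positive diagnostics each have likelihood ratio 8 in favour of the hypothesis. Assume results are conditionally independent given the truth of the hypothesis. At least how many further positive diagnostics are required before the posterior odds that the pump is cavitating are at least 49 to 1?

2

Prior odds = 0.155/0.845 = 31/169.
Combined Bayes factor of the evidence already in hand = 1.2 × 2.2 × 4.5 = 11.88.
Odds after that evidence = (31/169) × 11.88 = 9207/4225.
Target odds = 49.
Need 8ⁿ ≥ 49 ÷ (9207/4225) = 207025/9207.
8¹ = 8 falls short of 207025/9207 but 8² = 64 reaches it, so n = 2.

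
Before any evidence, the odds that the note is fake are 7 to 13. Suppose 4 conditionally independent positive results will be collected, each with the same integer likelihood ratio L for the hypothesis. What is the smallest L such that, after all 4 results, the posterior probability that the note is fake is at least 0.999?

7

Prior odds = 7/13.
Target odds = 0.999/0.001 = 999.
Need L⁴ ≥ 999 ÷ (7/13) = 12987/7.
6⁴ = 1296 < 12987/7 ≤ 2401 = 7⁴, so L = 7.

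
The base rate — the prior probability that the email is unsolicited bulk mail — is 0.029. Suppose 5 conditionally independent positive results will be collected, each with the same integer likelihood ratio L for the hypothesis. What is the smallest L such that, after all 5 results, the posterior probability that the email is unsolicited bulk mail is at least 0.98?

5

Prior odds = 0.029/0.971 = 29/971.
Target odds = 0.98/0.02 = 49.
Need L⁵ ≥ 49 ÷ (29/971) = 47579/29.
4⁵ = 1024 < 47579/29 ≤ 3125 = 5⁵, so L = 5.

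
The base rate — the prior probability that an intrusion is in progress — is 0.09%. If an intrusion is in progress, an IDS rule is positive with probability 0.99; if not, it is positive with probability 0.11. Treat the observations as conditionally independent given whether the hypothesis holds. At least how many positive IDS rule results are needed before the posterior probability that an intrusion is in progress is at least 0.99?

Prior odds: 0.0009 ÷ 0.9991 = 9/9991.
Likelihood ratio of a positive = 0.99/0.11 = 9.
Target odds: 0.99 ÷ 0.01 = 99.
Need (9/9991) × 9ⁿ ≥ 99, i.e. 9ⁿ ≥ 109901.
9⁵ = 59049 falls short of 109901 but 9⁶ = 531441 reaches it, so n = 6.

6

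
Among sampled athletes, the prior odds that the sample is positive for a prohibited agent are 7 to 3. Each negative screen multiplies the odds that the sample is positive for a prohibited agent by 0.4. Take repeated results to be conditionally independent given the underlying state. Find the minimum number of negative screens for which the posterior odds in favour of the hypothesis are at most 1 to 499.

8

Prior odds = 7/3.
Likelihood ratio per negative screen = 0.4.
Target odds = 1/499.
Need (7/3) × 0.4ⁿ ≤ 1/499, i.e. 0.4ⁿ ≤ 3/3493.
0.4⁷ = 128/78125 is still above 3/3493 but 0.4⁸ = 256/390625 is at or below it, so n = 8.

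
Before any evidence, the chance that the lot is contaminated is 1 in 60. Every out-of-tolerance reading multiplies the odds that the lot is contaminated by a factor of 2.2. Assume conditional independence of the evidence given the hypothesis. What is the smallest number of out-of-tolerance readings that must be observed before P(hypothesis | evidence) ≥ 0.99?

11

Prior odds = (1/60)/(59/60) = 1/59.
Likelihood ratio per out-of-tolerance reading = 2.2.
Target posterior odds = 0.99/0.01 = 99.
Require 2.2ⁿ ≥ 99 ÷ (1/59) = 5841.
2.2¹⁰ ≈2655.99 falls short of 5841 but 2.2¹¹ ≈5843.18 reaches it, so n = 11.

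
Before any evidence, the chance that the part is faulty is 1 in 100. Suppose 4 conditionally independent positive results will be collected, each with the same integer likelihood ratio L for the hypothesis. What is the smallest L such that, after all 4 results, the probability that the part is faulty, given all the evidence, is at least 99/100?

10

Prior odds = 0.01/0.99 = 1/99.
Target odds = 0.99/0.01 = 99.
Need L⁴ ≥ 99 ÷ (1/99) = 9801.
9⁴ = 6561 < 9801 ≤ 10000 = 10⁴, so L = 10.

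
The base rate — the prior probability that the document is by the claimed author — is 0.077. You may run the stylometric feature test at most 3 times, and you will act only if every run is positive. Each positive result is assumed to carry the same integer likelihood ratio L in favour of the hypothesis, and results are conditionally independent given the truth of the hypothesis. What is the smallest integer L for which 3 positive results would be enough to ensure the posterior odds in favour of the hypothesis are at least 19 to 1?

Prior odds = 0.077/0.923 = 77/923.
Target odds = 19.
Need L³ ≥ 19 ÷ (77/923) = 17537/77.
6³ = 216 < 17537/77 ≤ 343 = 7³, so L = 7.

7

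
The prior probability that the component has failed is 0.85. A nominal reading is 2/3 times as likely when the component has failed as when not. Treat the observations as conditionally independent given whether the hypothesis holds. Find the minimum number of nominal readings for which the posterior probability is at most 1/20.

Prior odds = 0.85/0.15 = 17/3.
Likelihood ratio per nominal reading = 2/3.
Target odds: 0.05 ÷ 0.95 = 1/19.
Need (17/3) × (2/3)ⁿ ≤ 1/19, i.e. (2/3)ⁿ ≤ 3/323.
(2/3)¹¹ = 2048/177147 is still above 3/323 but (2/3)¹² = 4096/531441 is at or below it, so n = 12.

12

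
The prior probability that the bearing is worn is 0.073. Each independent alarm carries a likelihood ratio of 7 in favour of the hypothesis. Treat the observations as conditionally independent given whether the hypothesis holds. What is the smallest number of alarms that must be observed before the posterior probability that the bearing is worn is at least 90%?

Prior odds: 0.073 ÷ 0.927 = 73/927.
Likelihood ratio per alarm = 7.
Target posterior odds = 0.9/0.1 = 9.
Need (73/927) × 7ⁿ ≥ 9, i.e. 7ⁿ ≥ 8343/73.
7² = 49 falls short of 8343/73 but 7³ = 343 reaches it, so n = 3.

3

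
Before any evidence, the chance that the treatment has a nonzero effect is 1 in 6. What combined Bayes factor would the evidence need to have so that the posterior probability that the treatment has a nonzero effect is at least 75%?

15

Prior odds = (1/6)/(5/6) = 0.2.
Target odds = 0.75/0.25 = 3.
Required Bayes factor = 3 ÷ 0.2 = 15.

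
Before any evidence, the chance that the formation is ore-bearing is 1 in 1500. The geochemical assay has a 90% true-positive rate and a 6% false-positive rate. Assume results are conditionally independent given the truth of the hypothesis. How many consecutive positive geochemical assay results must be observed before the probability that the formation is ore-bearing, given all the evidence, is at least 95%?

Prior odds: (1/1500) ÷ (1499/1500) = 1/1499.
Likelihood ratio of a positive result = 0.9/0.06 = 15.
Target posterior odds = 0.95/0.05 = 19.
Require 15ⁿ ≥ 19 ÷ (1/1499) = 28481.
15³ = 3375 falls short of 28481 but 15⁴ = 50625 reaches it, so n = 4.

4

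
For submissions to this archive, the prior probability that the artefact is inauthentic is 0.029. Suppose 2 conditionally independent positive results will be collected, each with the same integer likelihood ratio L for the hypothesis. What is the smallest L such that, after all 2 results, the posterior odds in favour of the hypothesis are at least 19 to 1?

Prior odds = 0.029/0.971 = 29/971.
Target odds = 19.
Need L² ≥ 19 ÷ (29/971) = 18449/29.
25² = 625 < 18449/29 ≤ 676 = 26², so L = 26.

26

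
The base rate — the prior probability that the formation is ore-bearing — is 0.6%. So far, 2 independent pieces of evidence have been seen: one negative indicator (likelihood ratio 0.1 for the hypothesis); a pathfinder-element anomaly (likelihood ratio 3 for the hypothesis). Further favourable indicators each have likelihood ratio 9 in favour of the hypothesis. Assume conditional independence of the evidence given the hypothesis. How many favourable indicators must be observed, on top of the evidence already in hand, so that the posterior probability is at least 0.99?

Prior odds = 0.006/0.994 = 3/497.
Combined Bayes factor of the evidence already in hand = 0.1 × 3 = 0.3.
Odds after that evidence = (3/497) × 0.3 = 9/4970.
Target odds = 0.99/0.01 = 99.
Need 9ⁿ ≥ 99 ÷ (9/4970) = 54670.
9⁴ = 6561 falls short of 54670 but 9⁵ = 59049 reaches it, so n = 5.

5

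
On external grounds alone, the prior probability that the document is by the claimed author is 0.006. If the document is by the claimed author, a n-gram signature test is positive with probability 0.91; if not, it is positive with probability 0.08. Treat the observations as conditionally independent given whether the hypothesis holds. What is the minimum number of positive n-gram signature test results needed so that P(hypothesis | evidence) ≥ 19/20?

4

Prior odds = 0.006/0.994 = 3/497.
Likelihood ratio of a positive = 0.91/0.08 = 11.375.
Target posterior odds = 0.95/0.05 = 19.
Need (3/497) × 11.375ⁿ ≥ 19, i.e. 11.375ⁿ ≥ 9443/3.
11.375³ = 753571/512 falls short of 9443/3 but 11.375⁴ = 68574961/4096 reaches it, so n = 4.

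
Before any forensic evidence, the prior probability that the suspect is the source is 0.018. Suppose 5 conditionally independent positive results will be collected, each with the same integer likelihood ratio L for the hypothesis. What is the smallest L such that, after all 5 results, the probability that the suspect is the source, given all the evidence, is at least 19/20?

Prior odds = 0.018/0.982 = 9/491.
Target odds = 0.95/0.05 = 19.
Need L⁵ ≥ 19 ÷ (9/491) = 9329/9.
4⁵ = 1024 < 9329/9 ≤ 3125 = 5⁵, so L = 5.

5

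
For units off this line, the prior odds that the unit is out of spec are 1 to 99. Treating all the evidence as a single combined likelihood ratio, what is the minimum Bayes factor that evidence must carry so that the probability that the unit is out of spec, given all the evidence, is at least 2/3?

198

Prior odds = 1/99.
Target odds = (2/3)/(1/3) = 2.
Required Bayes factor = 2 ÷ (1/99) = 198.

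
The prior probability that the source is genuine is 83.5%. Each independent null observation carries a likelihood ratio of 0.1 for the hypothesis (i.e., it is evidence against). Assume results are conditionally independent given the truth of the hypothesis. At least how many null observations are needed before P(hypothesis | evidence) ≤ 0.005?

Prior odds: 0.835 ÷ 0.165 = 167/33.
Likelihood ratio per null observation = 0.1.
Target posterior odds = 0.005/0.995 = 1/199.
Need (167/33) × 0.1ⁿ ≤ 1/199, i.e. 0.1ⁿ ≤ 33/33233.
0.1³ = 0.001 is still above 33/33233 but 0.1⁴ = 0.0001 is at or below it, so n = 4.

4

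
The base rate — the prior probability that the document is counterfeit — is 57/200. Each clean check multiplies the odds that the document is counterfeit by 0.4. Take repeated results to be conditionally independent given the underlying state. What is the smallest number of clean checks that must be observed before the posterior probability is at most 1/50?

4

Prior odds = 0.285/0.715 = 57/143.
Likelihood ratio per clean check = 0.4.
Target odds: 0.02 ÷ 0.98 = 1/49.
Need (57/143) × 0.4ⁿ ≤ 1/49, i.e. 0.4ⁿ ≤ 143/2793.
0.4³ = 0.064 is still above 143/2793 but 0.4⁴ = 0.0256 is at or below it, so n = 4.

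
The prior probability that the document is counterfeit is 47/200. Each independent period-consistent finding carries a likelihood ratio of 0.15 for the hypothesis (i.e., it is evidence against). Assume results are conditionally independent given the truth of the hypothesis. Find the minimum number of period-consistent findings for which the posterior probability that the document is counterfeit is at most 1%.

Prior odds = 0.235/0.765 = 47/153.
Likelihood ratio per period-consistent finding = 0.15.
Target posterior odds = 0.01/0.99 = 1/99.
Require 0.15ⁿ ≤ 1/99 ÷ (47/153) = 17/517.
0.15¹ = 0.15 is still above 17/517 but 0.15² = 0.0225 is at or below it, so n = 2.

2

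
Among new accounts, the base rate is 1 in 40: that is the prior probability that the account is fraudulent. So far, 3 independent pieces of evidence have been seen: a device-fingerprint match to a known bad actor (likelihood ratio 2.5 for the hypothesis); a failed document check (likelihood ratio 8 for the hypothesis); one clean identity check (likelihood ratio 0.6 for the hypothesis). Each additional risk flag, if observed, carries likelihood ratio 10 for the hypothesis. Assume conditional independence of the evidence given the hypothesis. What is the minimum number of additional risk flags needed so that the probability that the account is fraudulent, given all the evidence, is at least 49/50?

Prior odds = 0.025/0.975 = 1/39.
Combined Bayes factor of the evidence already in hand = 2.5 × 8 × 0.6 = 12.
Odds after that evidence = (1/39) × 12 = 4/13.
Target odds = 0.98/0.02 = 49.
Need 10ⁿ ≥ 49 ÷ (4/13) = 159.25.
10² = 100 falls short of 159.25 but 10³ = 1000 reaches it, so n = 3.

3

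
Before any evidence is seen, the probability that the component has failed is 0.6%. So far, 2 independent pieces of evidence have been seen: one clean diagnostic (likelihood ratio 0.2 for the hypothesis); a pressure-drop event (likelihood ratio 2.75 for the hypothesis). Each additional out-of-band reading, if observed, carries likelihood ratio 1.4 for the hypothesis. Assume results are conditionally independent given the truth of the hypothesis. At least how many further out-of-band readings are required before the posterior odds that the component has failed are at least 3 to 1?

21

Prior odds = 0.006/0.994 = 3/497.
Combined Bayes factor of the evidence already in hand = 0.2 × 2.75 = 0.55.
Odds after that evidence = (3/497) × 0.55 = 33/9940.
Target odds = 3.
Need 1.4ⁿ ≥ 3 ÷ (33/9940) = 9940/11.
1.4²⁰ ≈836.683 falls short of 9940/11 but 1.4²¹ ≈1171.36 reaches it, so n = 21.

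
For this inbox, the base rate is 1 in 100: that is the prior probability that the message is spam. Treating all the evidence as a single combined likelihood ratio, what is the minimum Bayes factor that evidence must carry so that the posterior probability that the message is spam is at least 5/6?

Prior odds = 0.01/0.99 = 1/99.
Target odds = (5/6)/(1/6) = 5.
Required Bayes factor = 5 ÷ (1/99) = 495.

495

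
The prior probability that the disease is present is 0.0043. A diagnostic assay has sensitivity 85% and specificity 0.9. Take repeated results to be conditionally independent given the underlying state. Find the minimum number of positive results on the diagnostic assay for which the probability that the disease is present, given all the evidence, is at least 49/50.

Prior odds: 0.0043 ÷ 0.9957 = 43/9957.
False-positive rate = 1 − 0.9 = 0.1; likelihood ratio of a positive = 0.85/0.1 = 8.5.
Target odds: 0.98 ÷ 0.02 = 49.
Need (43/9957) × 8.5ⁿ ≥ 49, i.e. 8.5ⁿ ≥ 487893/43.
8.5⁴ = 5220.0625 falls short of 487893/43 but 8.5⁵ = 44370.53125 reaches it, so n = 5.

5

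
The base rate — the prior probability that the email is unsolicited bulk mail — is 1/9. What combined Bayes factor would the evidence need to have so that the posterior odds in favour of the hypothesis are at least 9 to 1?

72

Prior odds = (1/9)/(8/9) = 0.125.
Target odds = 9.
Required Bayes factor = 9 ÷ 0.125 = 72.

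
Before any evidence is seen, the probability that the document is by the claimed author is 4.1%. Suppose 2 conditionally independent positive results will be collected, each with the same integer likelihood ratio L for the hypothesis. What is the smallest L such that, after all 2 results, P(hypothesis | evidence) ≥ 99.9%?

Prior odds = 0.041/0.959 = 41/959.
Target odds = 0.999/0.001 = 999.
Need L² ≥ 999 ÷ (41/959) = 958041/41.
152² = 23104 < 958041/41 ≤ 23409 = 153², so L = 153.

153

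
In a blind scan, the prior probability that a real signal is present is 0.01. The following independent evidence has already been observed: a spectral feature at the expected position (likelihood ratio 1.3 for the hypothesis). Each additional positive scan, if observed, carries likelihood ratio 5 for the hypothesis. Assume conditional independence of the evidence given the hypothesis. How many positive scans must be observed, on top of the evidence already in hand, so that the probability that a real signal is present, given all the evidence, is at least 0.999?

7

Prior odds = 0.01/0.99 = 1/99.
Bayes factor of the evidence already in hand = 1.3.
Odds after that evidence = (1/99) × 1.3 = 13/990.
Target odds = 0.999/0.001 = 999.
Need 5ⁿ ≥ 999 ÷ (13/990) = 989010/13.
5⁶ = 15625 falls short of 989010/13 but 5⁷ = 78125 reaches it, so n = 7.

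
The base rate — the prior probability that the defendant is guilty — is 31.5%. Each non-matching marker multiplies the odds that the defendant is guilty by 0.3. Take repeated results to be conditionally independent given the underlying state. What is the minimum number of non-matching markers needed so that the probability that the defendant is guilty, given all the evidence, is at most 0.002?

Prior odds = 0.315/0.685 = 63/137.
Likelihood ratio per non-matching marker = 0.3.
Target odds: 0.002 ÷ 0.998 = 1/499.
Require 0.3ⁿ ≤ 1/499 ÷ (63/137) = 137/31437.
0.3⁴ = 0.0081 is still above 137/31437 but 0.3⁵ = 243/100000 is at or below it, so n = 5.

5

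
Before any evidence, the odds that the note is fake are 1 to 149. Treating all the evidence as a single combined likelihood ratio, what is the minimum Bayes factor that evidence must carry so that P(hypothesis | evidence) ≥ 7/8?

Prior odds = 1/149.
Target odds = 0.875/0.125 = 7.
Required Bayes factor = 7 ÷ (1/149) = 1043.

1043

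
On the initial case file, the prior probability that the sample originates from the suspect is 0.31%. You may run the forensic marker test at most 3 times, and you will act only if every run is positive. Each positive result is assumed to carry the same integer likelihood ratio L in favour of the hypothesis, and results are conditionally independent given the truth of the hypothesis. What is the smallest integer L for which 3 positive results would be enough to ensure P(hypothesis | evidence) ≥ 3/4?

Prior odds = 0.0031/0.9969 = 31/9969.
Target odds = 0.75/0.25 = 3.
Need L³ ≥ 3 ÷ (31/9969) = 29907/31.
9³ = 729 < 29907/31 ≤ 1000 = 10³, so L = 10.

10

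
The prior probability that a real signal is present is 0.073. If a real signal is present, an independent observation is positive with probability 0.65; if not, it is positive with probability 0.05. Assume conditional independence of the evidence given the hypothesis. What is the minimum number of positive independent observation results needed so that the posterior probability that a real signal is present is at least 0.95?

3

Prior odds: 0.073 ÷ 0.927 = 73/927.
Likelihood ratio of a positive = 0.65/0.05 = 13.
Target odds: 0.95 ÷ 0.05 = 19.
Require 13ⁿ ≥ 19 ÷ (73/927) = 17613/73.
13² = 169 falls short of 17613/73 but 13³ = 2197 reaches it, so n = 3.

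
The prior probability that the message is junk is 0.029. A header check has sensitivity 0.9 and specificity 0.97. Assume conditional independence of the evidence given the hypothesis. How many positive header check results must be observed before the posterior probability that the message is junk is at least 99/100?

3

Prior odds: 0.029 ÷ 0.971 = 29/971.
False-positive rate = 1 − 0.97 = 0.03; likelihood ratio of a positive = 0.9/0.03 = 30.
Target odds: 0.99 ÷ 0.01 = 99.
Need (29/971) × 30ⁿ ≥ 99, i.e. 30ⁿ ≥ 96129/29.
30² = 900 falls short of 96129/29 but 30³ = 27000 reaches it, so n = 3.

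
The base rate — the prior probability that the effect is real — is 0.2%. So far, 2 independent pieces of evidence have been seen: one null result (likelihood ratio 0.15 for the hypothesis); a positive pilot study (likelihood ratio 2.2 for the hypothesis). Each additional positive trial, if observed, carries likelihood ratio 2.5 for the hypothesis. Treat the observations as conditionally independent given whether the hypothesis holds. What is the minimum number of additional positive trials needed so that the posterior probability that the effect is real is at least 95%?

Prior odds = 0.002/0.998 = 1/499.
Combined Bayes factor of the evidence already in hand = 0.15 × 2.2 = 0.33.
Odds after that evidence = (1/499) × 0.33 = 33/49900.
Target odds = 0.95/0.05 = 19.
Need 2.5ⁿ ≥ 19 ÷ (33/49900) = 948100/33.
2.5¹¹ = 48828125/2048 falls short of 948100/33 but 2.5¹² = 244140625/4096 reaches it, so n = 12.

12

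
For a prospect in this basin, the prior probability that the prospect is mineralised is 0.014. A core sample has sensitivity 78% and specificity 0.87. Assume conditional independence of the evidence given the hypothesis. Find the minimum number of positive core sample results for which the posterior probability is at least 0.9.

4

Prior odds = 0.014/0.986 = 7/493.
False-positive rate = 1 − 0.87 = 0.13; likelihood ratio of a positive = 0.78/0.13 = 6.
Target posterior odds = 0.9/0.1 = 9.
Require 6ⁿ ≥ 9 ÷ (7/493) = 4437/7.
6³ = 216 falls short of 4437/7 but 6⁴ = 1296 reaches it, so n = 4.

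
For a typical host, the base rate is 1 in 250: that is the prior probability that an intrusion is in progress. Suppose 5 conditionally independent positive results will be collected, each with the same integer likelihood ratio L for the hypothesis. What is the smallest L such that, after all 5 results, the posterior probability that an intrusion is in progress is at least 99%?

8

Prior odds = 0.004/0.996 = 1/249.
Target odds = 0.99/0.01 = 99.
Need L⁵ ≥ 99 ÷ (1/249) = 24651.
7⁵ = 16807 < 24651 ≤ 32768 = 8⁵, so L = 8.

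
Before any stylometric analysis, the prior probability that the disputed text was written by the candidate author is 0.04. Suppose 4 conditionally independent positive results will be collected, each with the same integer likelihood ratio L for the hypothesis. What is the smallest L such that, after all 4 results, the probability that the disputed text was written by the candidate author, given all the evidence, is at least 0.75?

Prior odds = 0.04/0.96 = 1/24.
Target odds = 0.75/0.25 = 3.
Need L⁴ ≥ 3 ÷ (1/24) = 72.
2⁴ = 16 < 72 ≤ 81 = 3⁴, so L = 3.

3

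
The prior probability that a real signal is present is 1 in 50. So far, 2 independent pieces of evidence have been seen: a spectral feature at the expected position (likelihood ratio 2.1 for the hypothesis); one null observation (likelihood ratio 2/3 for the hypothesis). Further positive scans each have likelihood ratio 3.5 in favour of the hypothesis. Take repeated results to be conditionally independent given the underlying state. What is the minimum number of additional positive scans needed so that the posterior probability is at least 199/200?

Prior odds = 0.02/0.98 = 1/49.
Combined Bayes factor of the evidence already in hand = 2.1 × (2/3) = 1.4.
Odds after that evidence = (1/49) × 1.4 = 1/35.
Target odds = 0.995/0.005 = 199.
Need 3.5ⁿ ≥ 199 ÷ (1/35) = 6965.
3.5⁷ = 823543/128 falls short of 6965 but 3.5⁸ = 5764801/256 reaches it, so n = 8.

8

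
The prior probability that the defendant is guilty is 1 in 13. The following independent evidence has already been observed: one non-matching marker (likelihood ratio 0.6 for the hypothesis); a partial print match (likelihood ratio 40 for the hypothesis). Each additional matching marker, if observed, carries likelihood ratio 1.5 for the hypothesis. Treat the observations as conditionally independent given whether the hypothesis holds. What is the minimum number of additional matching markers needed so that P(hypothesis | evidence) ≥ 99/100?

Prior odds = (1/13)/(12/13) = 1/12.
Combined Bayes factor of the evidence already in hand = 0.6 × 40 = 24.
Odds after that evidence = (1/12) × 24 = 2.
Target odds = 0.99/0.01 = 99.
Need 1.5ⁿ ≥ 99 ÷ 2 = 49.5.
1.5⁹ = 19683/512 falls short of 49.5 but 1.5¹⁰ = 59049/1024 reaches it, so n = 10.

10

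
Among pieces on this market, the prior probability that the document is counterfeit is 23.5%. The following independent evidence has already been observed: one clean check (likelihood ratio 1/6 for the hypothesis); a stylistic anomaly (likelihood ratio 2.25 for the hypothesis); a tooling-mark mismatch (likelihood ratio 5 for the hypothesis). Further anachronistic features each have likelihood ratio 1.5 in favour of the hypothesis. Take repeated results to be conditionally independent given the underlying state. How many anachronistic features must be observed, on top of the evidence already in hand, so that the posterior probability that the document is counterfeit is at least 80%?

5

Prior odds = 0.235/0.765 = 47/153.
Combined Bayes factor of the evidence already in hand = (1/6) × 2.25 × 5 = 1.875.
Odds after that evidence = (47/153) × 1.875 = 235/408.
Target odds = 0.8/0.2 = 4.
Need 1.5ⁿ ≥ 4 ÷ (235/408) = 1632/235.
1.5⁴ = 5.0625 falls short of 1632/235 but 1.5⁵ = 7.59375 reaches it, so n = 5.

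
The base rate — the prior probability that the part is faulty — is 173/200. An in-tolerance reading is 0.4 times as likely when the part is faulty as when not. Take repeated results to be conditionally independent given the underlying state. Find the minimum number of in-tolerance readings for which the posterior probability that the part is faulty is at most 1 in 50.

7

Prior odds = 0.865/0.135 = 173/27.
Likelihood ratio per in-tolerance reading = 0.4.
Target posterior odds = 0.02/0.98 = 1/49.
Need (173/27) × 0.4ⁿ ≤ 1/49, i.e. 0.4ⁿ ≤ 27/8477.
0.4⁶ = 64/15625 is still above 27/8477 but 0.4⁷ = 128/78125 is at or below it, so n = 7.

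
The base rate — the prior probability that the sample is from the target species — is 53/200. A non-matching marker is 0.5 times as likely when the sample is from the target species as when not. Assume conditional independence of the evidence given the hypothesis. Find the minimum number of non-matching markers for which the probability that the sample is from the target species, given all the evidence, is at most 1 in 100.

6

Prior odds: 0.265 ÷ 0.735 = 53/147.
Likelihood ratio per non-matching marker = 0.5.
Target posterior odds = 0.01/0.99 = 1/99.
Require 0.5ⁿ ≤ 1/99 ÷ (53/147) = 49/1749.
0.5⁵ = 0.03125 is still above 49/1749 but 0.5⁶ = 0.015625 is at or below it, so n = 6.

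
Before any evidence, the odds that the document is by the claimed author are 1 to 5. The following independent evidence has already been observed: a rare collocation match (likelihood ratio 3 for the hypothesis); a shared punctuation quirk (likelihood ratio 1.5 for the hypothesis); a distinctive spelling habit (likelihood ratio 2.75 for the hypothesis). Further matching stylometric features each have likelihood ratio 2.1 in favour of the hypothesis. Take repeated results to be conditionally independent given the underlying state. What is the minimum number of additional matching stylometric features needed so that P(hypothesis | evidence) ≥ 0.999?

Prior odds = 0.2.
Combined Bayes factor of the evidence already in hand = 3 × 1.5 × 2.75 = 12.375.
Odds after that evidence = 0.2 × 12.375 = 2.475.
Target odds = 0.999/0.001 = 999.
Need 2.1ⁿ ≥ 999 ÷ 2.475 = 4440/11.
2.1⁸ ≈378.229 falls short of 4440/11 but 2.1⁹ ≈794.28 reaches it, so n = 9.

9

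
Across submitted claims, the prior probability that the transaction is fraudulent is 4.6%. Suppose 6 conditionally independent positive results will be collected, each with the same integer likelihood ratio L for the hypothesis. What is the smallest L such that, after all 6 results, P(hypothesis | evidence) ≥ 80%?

Prior odds = 0.046/0.954 = 23/477.
Target odds = 0.8/0.2 = 4.
Need L⁶ ≥ 4 ÷ (23/477) = 1908/23.
2⁶ = 64 < 1908/23 ≤ 729 = 3⁶, so L = 3.

3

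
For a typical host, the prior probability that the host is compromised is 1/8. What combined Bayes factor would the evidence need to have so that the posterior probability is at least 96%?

Prior odds = 0.125/0.875 = 1/7.
Target odds = 0.96/0.04 = 24.
Required Bayes factor = 24 ÷ (1/7) = 168.

168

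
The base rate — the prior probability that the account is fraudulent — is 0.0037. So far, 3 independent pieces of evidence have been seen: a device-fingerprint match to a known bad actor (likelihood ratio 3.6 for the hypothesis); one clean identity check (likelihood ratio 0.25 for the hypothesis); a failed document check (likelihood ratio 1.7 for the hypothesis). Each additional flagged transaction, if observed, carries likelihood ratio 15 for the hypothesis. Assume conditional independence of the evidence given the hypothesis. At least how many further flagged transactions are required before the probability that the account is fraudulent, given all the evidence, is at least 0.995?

Prior odds = 0.0037/0.9963 = 37/9963.
Combined Bayes factor of the evidence already in hand = 3.6 × 0.25 × 1.7 = 1.53.
Odds after that evidence = (37/9963) × 1.53 = 629/110700.
Target odds = 0.995/0.005 = 199.
Need 15ⁿ ≥ 199 ÷ (629/110700) = 22029300/629.
15³ = 3375 falls short of 22029300/629 but 15⁴ = 50625 reaches it, so n = 4.

4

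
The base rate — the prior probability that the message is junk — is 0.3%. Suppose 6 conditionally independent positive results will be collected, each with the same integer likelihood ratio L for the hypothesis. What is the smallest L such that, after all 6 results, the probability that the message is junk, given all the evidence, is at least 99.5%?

7

Prior odds = 0.003/0.997 = 3/997.
Target odds = 0.995/0.005 = 199.
Need L⁶ ≥ 199 ÷ (3/997) = 198403/3.
6⁶ = 46656 < 198403/3 ≤ 117649 = 7⁶, so L = 7.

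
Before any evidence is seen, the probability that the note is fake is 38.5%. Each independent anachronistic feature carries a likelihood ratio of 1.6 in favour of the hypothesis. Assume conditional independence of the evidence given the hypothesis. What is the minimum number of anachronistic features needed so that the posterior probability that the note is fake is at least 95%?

8

Prior odds: 0.385 ÷ 0.615 = 77/123.
Likelihood ratio per anachronistic feature = 1.6.
Target odds: 0.95 ÷ 0.05 = 19.
Require 1.6ⁿ ≥ 19 ÷ (77/123) = 2337/77.
1.6⁷ = 2097152/78125 falls short of 2337/77 but 1.6⁸ = 16777216/390625 reaches it, so n = 8.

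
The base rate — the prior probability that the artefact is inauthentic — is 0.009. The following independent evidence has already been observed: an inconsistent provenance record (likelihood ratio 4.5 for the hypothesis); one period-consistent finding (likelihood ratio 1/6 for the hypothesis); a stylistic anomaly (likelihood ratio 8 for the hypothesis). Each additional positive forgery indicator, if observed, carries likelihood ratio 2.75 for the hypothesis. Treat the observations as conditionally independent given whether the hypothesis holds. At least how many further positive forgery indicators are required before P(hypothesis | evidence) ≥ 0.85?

5

Prior odds = 0.009/0.991 = 9/991.
Combined Bayes factor of the evidence already in hand = 4.5 × (1/6) × 8 = 6.
Odds after that evidence = (9/991) × 6 = 54/991.
Target odds = 0.85/0.15 = 17/3.
Need 2.75ⁿ ≥ 17/3 ÷ (54/991) = 16847/162.
2.75⁴ = 57.19140625 falls short of 16847/162 but 2.75⁵ = 161051/1024 reaches it, so n = 5.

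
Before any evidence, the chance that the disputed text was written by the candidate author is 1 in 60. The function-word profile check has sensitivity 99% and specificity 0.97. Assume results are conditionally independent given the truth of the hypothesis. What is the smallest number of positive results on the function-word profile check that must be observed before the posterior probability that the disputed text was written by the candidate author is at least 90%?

Prior odds: (1/60) ÷ (59/60) = 1/59.
False-positive rate = 1 − 0.97 = 0.03; likelihood ratio of a positive = 0.99/0.03 = 33.
Target posterior odds = 0.9/0.1 = 9.
Need (1/59) × 33ⁿ ≥ 9, i.e. 33ⁿ ≥ 531.
33¹ = 33 falls short of 531 but 33² = 1089 reaches it, so n = 2.

2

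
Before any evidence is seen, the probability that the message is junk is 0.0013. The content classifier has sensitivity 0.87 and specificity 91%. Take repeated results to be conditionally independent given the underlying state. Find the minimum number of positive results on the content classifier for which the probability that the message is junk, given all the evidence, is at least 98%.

Prior odds: 0.0013 ÷ 0.9987 = 13/9987.
False-positive rate = 1 − 0.91 = 0.09; likelihood ratio of a positive = 0.87/0.09 = 29/3.
Target odds: 0.98 ÷ 0.02 = 49.
Require (29/3)ⁿ ≥ 49 ÷ (13/9987) = 489363/13.
(29/3)⁴ = 707281/81 falls short of 489363/13 but (29/3)⁵ = 20511149/243 reaches it, so n = 5.

5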